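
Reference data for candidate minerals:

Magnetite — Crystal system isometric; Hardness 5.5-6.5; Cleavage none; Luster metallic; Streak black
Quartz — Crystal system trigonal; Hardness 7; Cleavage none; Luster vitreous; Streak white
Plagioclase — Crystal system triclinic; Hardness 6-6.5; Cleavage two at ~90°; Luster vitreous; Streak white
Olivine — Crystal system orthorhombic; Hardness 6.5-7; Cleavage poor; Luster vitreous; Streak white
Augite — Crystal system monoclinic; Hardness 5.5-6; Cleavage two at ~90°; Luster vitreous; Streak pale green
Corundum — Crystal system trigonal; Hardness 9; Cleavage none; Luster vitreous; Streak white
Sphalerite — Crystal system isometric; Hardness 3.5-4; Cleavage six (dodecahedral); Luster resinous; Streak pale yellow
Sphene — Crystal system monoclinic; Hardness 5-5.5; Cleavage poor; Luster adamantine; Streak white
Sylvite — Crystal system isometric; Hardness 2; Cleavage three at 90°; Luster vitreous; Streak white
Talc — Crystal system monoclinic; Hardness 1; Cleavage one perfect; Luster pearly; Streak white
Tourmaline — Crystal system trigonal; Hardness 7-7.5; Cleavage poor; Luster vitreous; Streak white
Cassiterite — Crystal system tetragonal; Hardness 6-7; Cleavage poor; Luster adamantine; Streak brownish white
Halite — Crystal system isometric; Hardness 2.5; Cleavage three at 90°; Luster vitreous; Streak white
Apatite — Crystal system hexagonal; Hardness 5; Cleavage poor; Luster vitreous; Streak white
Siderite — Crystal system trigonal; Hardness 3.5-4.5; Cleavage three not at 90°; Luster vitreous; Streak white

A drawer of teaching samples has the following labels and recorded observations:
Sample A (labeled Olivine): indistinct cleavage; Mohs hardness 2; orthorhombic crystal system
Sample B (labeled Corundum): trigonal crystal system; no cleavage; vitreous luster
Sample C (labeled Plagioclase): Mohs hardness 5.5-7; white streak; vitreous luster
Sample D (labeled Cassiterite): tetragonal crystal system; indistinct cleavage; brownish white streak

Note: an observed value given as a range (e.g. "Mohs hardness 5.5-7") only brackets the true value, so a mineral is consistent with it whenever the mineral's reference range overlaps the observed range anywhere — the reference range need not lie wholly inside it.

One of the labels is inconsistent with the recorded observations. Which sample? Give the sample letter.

Sample A: Mohs hardness 2 is outside the reference for Olivine (hardness 6.5-7) — mislabeled.
Sample B: every observation is compatible with the reference values for Corundum.
Sample C: every observation is compatible with the reference values for Plagioclase.
Sample D: every observation is compatible with the reference values for Cassiterite.
Only sample A is inconsistent with its label.

A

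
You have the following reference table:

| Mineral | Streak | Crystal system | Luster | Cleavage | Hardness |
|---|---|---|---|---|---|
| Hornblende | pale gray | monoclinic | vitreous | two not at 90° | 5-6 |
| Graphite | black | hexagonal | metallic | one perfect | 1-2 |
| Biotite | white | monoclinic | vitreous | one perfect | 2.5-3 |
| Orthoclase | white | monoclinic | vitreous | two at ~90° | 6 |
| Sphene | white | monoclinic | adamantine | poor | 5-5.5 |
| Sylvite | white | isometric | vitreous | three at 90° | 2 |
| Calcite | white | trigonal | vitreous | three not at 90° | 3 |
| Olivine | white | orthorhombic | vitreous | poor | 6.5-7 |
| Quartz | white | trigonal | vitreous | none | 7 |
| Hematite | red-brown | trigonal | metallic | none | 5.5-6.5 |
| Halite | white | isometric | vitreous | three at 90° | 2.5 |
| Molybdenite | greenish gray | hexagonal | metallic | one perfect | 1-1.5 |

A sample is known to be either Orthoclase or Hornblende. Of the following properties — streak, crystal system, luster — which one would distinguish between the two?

streak

Streak: Orthoclase white, Hornblende pale gray — these differ.
Crystal system: both monoclinic — same for both.
Luster: both vitreous — same for both.
Of the listed properties, streak is the one that separates them.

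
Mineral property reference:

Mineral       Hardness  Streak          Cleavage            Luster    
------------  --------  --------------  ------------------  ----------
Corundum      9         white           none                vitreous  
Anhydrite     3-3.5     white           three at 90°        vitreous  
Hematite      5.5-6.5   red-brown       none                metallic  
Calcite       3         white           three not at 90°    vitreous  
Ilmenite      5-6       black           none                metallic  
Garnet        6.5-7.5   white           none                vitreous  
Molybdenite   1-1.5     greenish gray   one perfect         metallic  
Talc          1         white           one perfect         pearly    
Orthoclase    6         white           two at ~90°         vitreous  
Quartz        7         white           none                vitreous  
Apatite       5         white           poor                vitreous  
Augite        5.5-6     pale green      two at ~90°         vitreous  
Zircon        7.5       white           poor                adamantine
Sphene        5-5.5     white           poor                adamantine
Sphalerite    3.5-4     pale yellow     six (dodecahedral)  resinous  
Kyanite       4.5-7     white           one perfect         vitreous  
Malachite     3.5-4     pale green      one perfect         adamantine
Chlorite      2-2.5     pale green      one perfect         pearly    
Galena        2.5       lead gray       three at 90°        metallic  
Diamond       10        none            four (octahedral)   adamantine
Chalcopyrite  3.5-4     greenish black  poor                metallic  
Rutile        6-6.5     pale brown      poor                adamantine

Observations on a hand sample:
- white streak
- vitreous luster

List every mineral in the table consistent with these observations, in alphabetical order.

Anhydrite, Apatite, Calcite, Corundum, Garnet, Kyanite, Orthoclase, Quartz

White streak — Corundum, Anhydrite, Calcite, Garnet, Talc, Orthoclase, Quartz, Apatite, Zircon, Sphene, Kyanite remain.
Vitreous luster excludes Talc, Zircon, Sphene.
Remaining candidates: Anhydrite, Apatite, Calcite, Corundum, Garnet, Kyanite, Orthoclase, Quartz.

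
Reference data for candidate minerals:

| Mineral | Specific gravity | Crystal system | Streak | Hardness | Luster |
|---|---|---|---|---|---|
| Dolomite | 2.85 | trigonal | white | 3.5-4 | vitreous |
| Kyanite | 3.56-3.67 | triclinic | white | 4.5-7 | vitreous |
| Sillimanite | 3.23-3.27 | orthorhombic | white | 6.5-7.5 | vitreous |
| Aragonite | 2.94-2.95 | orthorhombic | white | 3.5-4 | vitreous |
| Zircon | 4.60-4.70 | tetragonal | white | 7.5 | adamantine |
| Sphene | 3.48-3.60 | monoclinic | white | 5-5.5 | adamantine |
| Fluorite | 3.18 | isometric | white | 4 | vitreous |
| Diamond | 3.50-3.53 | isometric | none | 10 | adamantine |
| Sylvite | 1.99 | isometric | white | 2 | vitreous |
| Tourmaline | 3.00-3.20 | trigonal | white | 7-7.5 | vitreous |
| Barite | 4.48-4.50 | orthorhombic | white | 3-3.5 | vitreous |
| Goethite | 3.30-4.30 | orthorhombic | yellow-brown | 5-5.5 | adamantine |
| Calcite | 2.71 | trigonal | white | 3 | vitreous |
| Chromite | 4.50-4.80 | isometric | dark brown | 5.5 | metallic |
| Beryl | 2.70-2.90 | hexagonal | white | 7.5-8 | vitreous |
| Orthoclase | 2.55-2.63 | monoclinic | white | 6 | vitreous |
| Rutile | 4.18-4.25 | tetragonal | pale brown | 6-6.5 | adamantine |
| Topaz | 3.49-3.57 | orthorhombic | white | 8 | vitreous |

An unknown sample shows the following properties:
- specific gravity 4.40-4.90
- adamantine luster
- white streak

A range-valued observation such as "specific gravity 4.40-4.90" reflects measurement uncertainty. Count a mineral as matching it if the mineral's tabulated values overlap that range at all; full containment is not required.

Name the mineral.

Specific gravity 4.40-4.90 — leaves Zircon, Barite, Chromite.
Adamantine luster — Zircon remains.
White streak — all remaining candidates fit.
Only Zircon satisfies all observations.

Zircon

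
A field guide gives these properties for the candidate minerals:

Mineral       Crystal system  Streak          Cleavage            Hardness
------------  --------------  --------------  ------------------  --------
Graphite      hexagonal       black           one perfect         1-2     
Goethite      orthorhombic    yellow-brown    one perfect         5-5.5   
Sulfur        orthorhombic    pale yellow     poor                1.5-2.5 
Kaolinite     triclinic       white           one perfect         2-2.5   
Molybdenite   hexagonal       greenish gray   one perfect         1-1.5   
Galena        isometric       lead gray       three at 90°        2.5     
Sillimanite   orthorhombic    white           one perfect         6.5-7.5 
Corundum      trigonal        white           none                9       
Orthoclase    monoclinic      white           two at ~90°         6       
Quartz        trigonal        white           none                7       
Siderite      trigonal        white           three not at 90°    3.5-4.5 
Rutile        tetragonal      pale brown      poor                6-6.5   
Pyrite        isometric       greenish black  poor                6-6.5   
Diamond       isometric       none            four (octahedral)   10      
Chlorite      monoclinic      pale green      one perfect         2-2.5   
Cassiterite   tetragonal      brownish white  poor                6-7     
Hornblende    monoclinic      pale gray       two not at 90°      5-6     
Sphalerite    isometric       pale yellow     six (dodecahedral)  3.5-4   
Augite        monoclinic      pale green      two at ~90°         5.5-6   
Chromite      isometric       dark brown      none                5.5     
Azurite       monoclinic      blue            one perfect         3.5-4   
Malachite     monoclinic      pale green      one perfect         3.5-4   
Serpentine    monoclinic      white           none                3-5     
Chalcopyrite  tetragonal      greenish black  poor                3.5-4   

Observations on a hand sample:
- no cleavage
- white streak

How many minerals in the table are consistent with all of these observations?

3

No cleavage — narrows the field to Corundum, Quartz, Chromite, Serpentine.
White streak is inconsistent with Chromite.
Consistent with every observation: Corundum, Quartz, Serpentine.
That is 3 minerals.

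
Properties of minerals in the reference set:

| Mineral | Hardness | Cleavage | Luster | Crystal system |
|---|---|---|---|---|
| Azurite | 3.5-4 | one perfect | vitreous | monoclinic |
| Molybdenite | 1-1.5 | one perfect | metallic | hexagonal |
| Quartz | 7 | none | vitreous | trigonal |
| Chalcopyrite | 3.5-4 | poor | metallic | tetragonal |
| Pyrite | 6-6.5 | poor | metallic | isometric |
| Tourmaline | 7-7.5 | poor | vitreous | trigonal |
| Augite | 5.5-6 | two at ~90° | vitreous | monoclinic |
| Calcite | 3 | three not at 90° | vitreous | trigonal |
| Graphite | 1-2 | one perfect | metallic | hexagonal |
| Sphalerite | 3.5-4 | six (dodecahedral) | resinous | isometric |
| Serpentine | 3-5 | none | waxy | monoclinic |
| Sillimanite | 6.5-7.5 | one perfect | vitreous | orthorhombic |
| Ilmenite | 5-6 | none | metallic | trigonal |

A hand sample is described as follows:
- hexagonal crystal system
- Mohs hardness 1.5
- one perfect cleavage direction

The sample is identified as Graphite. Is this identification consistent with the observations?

Consistent

Hexagonal crystal system — is consistent with Graphite (hexagonal system).
Mohs hardness 1.5 — is consistent with Graphite (hardness 1-2).
One perfect cleavage direction — is consistent with Graphite (cleavage one perfect).
Nothing contradicts Graphite.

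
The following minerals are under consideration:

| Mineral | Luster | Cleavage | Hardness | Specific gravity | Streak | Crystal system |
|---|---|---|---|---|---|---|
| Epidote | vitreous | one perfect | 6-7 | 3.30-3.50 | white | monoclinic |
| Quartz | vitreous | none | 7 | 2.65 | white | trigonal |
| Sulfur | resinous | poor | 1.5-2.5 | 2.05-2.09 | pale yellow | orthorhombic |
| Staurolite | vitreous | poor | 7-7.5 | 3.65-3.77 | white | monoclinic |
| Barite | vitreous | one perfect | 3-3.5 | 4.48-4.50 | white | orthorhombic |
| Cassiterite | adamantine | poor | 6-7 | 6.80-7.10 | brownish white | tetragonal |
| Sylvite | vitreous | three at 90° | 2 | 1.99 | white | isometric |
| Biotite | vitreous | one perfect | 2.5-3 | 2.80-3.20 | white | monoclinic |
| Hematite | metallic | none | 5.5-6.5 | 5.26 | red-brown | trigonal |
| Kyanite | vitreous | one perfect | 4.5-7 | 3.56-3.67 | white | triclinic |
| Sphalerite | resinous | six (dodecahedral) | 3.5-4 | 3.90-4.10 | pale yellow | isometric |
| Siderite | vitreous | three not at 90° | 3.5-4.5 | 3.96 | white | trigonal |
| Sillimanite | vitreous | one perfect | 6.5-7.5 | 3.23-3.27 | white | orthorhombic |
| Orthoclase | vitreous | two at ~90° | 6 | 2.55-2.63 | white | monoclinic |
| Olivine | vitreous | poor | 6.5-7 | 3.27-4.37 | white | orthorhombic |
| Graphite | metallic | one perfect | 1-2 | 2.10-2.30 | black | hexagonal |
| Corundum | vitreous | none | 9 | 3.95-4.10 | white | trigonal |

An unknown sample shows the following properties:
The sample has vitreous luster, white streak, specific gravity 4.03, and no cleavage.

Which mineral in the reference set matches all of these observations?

Corundum

Vitreous luster rules out Sulfur, Cassiterite, Hematite, Sphalerite, Graphite.
White streak: all remaining candidates fit.
Specific gravity 4.03: Olivine, Corundum remain.
No cleavage is inconsistent with Olivine.
Corundum is the sole remaining match.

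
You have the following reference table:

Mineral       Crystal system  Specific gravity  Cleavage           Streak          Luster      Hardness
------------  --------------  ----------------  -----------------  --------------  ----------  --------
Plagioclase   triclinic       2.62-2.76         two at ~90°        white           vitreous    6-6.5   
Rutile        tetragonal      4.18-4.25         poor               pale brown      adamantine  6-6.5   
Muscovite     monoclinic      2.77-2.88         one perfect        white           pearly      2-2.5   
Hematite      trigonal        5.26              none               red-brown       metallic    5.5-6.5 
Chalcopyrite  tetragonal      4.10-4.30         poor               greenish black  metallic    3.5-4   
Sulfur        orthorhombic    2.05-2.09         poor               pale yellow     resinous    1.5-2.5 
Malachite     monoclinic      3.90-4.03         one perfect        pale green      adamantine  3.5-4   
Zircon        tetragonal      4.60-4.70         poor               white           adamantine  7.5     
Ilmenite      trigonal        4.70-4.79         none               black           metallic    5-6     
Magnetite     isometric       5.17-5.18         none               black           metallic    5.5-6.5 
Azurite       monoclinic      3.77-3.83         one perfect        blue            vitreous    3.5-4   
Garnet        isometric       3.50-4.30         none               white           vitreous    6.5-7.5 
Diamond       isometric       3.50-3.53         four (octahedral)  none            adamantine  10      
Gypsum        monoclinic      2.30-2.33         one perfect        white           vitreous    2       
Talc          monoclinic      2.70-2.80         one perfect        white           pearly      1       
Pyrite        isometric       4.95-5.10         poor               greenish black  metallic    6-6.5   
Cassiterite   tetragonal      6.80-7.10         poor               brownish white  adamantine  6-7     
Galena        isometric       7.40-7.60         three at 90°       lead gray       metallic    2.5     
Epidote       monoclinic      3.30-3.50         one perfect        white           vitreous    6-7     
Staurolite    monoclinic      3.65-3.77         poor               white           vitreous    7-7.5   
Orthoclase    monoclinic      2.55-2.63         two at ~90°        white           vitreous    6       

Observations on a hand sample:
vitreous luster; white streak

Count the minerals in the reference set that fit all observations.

6

Vitreous luster: narrows the field to Plagioclase, Azurite, Garnet, Gypsum, Epidote, Staurolite, Orthoclase.
White streak rules out Azurite.
Consistent with every observation: Epidote, Garnet, Gypsum, Orthoclase, Plagioclase, Staurolite.
That is 6 minerals.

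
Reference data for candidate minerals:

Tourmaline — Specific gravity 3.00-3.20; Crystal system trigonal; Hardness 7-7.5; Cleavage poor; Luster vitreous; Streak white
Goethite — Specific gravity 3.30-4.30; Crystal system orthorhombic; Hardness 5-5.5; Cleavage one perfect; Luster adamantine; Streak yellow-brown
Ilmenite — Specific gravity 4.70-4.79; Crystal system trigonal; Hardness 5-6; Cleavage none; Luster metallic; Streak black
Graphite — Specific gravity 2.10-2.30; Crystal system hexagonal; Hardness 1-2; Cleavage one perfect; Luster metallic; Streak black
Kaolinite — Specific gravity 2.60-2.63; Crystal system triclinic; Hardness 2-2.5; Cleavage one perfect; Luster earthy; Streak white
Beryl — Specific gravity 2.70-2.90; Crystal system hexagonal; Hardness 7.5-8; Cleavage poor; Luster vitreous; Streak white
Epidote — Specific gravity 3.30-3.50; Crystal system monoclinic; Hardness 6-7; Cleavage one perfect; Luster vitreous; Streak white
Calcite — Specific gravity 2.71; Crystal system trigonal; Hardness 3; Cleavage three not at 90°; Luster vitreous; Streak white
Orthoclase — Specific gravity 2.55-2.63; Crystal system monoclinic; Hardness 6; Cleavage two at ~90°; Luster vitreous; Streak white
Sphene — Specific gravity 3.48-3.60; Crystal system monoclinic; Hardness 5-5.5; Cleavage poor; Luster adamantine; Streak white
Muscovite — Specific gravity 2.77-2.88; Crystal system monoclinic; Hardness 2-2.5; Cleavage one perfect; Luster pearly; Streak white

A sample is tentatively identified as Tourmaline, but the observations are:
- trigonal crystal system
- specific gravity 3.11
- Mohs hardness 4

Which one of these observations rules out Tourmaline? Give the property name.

Trigonal crystal system: Tourmaline has trigonal system — matches.
Specific gravity 3.11: Tourmaline has SG 3.00-3.20 — matches.
Mohs hardness 4: Tourmaline has hardness 7-7.5 — outside the reference range.
Only the hardness is inconsistent.

hardness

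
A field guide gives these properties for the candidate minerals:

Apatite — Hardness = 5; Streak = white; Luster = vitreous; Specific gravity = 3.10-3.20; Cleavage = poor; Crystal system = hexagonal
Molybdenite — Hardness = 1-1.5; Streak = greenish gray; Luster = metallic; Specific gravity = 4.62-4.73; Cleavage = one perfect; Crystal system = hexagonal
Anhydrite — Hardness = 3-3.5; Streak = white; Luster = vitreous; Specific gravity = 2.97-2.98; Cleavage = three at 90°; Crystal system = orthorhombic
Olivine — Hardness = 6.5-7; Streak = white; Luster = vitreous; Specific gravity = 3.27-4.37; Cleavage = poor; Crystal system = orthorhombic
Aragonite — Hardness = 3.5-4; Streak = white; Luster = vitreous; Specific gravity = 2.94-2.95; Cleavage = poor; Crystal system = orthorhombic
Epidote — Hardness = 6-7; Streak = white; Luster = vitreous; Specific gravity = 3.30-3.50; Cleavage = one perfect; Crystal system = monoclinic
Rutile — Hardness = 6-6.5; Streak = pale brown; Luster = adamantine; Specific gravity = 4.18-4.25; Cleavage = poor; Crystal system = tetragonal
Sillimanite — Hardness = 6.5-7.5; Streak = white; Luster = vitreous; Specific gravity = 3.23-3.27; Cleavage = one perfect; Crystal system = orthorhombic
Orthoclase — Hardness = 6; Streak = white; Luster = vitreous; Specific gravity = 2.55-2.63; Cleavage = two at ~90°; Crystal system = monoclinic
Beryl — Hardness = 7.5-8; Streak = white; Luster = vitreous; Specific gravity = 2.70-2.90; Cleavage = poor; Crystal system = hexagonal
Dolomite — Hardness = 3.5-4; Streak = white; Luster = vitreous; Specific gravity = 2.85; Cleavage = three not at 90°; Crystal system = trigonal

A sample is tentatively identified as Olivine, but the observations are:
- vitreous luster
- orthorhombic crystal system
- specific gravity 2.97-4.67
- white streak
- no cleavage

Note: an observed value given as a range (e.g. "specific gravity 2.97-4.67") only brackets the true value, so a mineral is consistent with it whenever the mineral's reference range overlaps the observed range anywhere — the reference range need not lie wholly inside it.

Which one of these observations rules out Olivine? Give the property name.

Vitreous luster: Olivine has vitreous luster — matches.
Orthorhombic crystal system: Olivine has orthorhombic system — matches.
Specific gravity 2.97-4.67: Olivine has SG 3.27-4.37 — matches.
White streak: Olivine has white streak — matches.
No cleavage: Olivine has cleavage poor — does not match.
Everything matches except the cleavage.

cleavage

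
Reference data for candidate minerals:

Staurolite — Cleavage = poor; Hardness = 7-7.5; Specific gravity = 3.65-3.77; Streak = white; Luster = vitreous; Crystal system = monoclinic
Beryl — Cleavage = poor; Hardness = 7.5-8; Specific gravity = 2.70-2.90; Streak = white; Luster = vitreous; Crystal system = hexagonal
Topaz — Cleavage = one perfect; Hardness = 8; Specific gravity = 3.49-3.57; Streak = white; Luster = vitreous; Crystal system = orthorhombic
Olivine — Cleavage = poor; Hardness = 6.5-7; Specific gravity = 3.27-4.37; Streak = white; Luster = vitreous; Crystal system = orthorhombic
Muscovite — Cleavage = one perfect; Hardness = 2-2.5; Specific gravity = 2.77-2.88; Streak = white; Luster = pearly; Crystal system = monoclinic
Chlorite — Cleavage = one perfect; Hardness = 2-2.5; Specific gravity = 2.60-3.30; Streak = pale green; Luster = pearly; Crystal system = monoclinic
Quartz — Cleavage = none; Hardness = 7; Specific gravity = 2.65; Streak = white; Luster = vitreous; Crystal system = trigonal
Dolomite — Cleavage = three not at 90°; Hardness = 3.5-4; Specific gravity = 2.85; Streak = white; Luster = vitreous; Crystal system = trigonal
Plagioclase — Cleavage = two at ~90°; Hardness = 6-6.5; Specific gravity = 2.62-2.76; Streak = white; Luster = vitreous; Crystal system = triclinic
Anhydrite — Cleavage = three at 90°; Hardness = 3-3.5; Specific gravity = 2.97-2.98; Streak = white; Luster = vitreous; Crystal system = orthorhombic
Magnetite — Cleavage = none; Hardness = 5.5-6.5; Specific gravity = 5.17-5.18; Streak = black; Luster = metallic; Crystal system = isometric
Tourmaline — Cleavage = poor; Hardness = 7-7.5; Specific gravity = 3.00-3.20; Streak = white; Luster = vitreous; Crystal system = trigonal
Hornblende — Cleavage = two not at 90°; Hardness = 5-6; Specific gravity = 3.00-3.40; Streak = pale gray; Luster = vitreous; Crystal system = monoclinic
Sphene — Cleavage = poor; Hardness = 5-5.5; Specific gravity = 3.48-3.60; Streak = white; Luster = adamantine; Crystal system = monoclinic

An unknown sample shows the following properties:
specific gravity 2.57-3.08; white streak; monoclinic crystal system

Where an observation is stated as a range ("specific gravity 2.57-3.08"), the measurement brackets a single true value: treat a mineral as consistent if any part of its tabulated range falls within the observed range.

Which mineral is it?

Specific gravity 2.57-3.08 eliminates Staurolite, Topaz, Olivine, Magnetite, Sphene.
White streak is inconsistent with Chlorite, Hornblende.
Monoclinic crystal system: Muscovite remains.
Muscovite is the sole remaining match.

Muscovite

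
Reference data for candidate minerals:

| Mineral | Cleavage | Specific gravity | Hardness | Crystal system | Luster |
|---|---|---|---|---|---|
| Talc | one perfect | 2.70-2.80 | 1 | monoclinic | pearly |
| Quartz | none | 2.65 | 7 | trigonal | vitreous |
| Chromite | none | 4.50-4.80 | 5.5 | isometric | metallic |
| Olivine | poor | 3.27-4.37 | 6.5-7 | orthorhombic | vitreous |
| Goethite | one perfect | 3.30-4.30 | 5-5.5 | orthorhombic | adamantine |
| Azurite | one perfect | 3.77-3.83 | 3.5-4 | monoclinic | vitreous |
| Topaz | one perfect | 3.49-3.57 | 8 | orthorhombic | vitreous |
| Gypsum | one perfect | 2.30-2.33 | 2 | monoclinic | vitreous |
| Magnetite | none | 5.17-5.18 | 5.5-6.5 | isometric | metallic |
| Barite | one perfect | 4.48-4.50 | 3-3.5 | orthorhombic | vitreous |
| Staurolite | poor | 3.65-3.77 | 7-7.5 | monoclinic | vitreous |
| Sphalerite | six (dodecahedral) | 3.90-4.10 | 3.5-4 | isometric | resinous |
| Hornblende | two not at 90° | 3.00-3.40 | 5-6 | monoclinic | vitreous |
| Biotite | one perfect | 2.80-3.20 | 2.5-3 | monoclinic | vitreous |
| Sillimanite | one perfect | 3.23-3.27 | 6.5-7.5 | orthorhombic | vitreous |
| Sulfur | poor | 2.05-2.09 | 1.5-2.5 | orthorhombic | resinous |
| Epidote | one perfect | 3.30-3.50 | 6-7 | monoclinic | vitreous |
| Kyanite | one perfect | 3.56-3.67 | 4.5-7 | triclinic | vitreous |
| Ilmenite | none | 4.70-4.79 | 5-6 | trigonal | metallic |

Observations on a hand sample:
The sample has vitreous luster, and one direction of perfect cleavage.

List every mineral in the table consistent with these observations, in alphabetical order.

Azurite, Barite, Biotite, Epidote, Gypsum, Kyanite, Sillimanite, Topaz

Vitreous luster: Quartz, Olivine, Azurite, Topaz, Gypsum, Barite, Staurolite, Hornblende, Biotite, Sillimanite, Epidote, Kyanite remain.
One direction of perfect cleavage excludes Quartz, Olivine, Staurolite, Hornblende.
Remaining candidates: Azurite, Barite, Biotite, Epidote, Gypsum, Kyanite, Sillimanite, Topaz.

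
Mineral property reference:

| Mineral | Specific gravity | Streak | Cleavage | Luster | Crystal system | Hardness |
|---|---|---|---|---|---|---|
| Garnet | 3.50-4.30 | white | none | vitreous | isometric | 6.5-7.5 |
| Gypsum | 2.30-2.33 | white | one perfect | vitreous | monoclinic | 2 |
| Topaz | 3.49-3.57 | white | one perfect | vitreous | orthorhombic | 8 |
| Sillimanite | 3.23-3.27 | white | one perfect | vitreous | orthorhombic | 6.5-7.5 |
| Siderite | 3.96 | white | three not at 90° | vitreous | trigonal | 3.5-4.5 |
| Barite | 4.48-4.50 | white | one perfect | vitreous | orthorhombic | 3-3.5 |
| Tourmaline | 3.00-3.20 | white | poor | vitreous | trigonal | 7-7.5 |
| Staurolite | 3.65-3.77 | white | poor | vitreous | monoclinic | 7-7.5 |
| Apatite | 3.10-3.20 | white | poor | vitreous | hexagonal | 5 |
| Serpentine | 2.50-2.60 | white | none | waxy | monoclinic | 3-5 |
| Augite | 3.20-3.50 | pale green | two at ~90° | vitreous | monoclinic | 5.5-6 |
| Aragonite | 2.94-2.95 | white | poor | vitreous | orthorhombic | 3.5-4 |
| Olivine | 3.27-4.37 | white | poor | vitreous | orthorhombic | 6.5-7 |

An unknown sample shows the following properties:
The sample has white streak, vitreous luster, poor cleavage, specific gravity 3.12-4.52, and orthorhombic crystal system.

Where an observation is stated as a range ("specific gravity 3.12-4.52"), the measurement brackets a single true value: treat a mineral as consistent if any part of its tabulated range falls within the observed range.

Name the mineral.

White streak eliminates Augite.
Vitreous luster is inconsistent with Serpentine.
Poor cleavage — leaves Tourmaline, Staurolite, Apatite, Aragonite, Olivine.
Specific gravity 3.12-4.52 eliminates Aragonite.
Orthorhombic crystal system — narrows the field to Olivine.
The only mineral consistent with every observation is Olivine.

Olivine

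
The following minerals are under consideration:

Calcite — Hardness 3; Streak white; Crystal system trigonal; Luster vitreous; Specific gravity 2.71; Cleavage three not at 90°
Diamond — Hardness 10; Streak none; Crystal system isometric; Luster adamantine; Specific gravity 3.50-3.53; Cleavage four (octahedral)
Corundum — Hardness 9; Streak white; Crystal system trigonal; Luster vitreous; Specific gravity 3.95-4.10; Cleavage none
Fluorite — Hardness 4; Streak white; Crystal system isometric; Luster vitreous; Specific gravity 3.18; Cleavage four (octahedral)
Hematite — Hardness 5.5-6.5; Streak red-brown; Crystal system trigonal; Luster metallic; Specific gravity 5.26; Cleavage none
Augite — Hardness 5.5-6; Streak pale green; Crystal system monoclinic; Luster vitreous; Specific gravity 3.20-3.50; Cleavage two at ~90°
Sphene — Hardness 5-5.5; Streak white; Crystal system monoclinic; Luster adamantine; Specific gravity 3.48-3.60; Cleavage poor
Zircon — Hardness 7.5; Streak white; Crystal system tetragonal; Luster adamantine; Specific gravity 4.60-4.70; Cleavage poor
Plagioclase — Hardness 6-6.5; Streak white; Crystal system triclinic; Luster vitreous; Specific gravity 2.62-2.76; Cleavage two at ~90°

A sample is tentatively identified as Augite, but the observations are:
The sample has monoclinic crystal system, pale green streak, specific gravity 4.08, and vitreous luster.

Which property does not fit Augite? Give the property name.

Monoclinic crystal system: Augite has monoclinic system — within range.
Pale green streak: Augite has pale green streak — within range.
Specific gravity 4.08: Augite has SG 3.20-3.50 — inconsistent.
Vitreous luster: Augite has vitreous luster — within range.
Only the specific gravity is inconsistent.

specific gravity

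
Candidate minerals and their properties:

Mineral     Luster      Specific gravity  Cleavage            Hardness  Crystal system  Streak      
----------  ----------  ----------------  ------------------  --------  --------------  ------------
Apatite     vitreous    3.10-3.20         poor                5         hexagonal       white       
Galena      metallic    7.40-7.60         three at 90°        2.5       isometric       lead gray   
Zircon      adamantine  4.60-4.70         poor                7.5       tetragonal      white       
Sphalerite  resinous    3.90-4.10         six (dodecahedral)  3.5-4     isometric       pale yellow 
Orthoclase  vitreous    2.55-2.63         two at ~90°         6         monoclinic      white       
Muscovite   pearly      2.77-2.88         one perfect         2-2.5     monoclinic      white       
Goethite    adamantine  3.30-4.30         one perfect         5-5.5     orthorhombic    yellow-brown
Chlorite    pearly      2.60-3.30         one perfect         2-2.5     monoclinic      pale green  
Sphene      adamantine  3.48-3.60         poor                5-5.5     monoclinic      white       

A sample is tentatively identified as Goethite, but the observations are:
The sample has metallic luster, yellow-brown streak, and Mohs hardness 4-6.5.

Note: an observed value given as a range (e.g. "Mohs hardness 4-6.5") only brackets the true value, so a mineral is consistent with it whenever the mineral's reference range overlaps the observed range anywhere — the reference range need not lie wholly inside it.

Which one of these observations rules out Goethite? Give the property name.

Metallic luster: Goethite has adamantine luster — inconsistent.
Yellow-brown streak: Goethite has yellow-brown streak — matches.
Mohs hardness 4-6.5: Goethite has hardness 5-5.5 — matches.
The luster is the one property that does not fit.

luster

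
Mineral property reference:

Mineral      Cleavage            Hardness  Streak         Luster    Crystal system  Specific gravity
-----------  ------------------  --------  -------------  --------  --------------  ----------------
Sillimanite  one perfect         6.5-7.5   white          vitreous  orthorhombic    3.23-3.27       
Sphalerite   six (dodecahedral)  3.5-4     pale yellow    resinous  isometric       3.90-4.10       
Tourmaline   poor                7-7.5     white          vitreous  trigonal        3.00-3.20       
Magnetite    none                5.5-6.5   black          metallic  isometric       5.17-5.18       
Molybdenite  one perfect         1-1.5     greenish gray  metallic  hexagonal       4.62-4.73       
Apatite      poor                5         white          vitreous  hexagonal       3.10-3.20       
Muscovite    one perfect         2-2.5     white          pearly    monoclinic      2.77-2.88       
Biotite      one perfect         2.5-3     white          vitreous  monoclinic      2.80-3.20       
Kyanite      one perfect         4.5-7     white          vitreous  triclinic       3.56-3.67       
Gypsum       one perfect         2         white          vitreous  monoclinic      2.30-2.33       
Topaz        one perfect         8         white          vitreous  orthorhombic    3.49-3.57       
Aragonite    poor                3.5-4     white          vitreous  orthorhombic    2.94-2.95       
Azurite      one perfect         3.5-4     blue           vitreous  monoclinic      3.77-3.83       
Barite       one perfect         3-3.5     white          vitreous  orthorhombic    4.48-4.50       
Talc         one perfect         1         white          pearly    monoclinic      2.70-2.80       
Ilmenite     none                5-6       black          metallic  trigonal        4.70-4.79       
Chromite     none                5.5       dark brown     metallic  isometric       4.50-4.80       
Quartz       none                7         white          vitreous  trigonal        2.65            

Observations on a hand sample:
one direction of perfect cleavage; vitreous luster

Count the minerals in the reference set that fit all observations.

7

One direction of perfect cleavage — only Sillimanite, Molybdenite, Muscovite, Biotite, Kyanite, Gypsum, Topaz, Azurite, Barite, Talc remain.
Vitreous luster eliminates Molybdenite, Muscovite, Talc.
The minerals that satisfy all observations are Azurite, Barite, Biotite, Gypsum, Kyanite, Sillimanite, Topaz.
That is 7 minerals.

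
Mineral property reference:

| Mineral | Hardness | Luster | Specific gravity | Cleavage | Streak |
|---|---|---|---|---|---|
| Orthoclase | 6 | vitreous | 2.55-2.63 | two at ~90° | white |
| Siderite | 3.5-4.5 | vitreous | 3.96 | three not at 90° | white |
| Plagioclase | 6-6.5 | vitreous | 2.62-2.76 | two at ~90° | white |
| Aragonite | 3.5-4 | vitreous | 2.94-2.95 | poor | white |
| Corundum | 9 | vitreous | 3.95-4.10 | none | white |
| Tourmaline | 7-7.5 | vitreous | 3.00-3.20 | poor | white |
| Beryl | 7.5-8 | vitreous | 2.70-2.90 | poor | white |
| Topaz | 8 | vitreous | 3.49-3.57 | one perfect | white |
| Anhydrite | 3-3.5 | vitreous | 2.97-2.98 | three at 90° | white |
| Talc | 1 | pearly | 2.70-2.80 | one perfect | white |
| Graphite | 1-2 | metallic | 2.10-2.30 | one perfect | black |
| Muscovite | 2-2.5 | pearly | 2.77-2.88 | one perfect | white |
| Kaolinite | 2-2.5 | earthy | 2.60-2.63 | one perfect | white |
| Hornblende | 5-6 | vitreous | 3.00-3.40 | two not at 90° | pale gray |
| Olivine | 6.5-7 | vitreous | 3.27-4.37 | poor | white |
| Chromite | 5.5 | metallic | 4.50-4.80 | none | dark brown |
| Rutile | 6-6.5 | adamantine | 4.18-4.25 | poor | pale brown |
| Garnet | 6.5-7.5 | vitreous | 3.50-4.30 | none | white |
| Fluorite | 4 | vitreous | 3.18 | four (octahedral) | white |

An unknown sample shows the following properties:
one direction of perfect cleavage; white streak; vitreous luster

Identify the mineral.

One direction of perfect cleavage: only Topaz, Talc, Graphite, Muscovite, Kaolinite remain.
White streak rules out Graphite.
Vitreous luster: Topaz remains.
Only Topaz satisfies all observations.

Topaz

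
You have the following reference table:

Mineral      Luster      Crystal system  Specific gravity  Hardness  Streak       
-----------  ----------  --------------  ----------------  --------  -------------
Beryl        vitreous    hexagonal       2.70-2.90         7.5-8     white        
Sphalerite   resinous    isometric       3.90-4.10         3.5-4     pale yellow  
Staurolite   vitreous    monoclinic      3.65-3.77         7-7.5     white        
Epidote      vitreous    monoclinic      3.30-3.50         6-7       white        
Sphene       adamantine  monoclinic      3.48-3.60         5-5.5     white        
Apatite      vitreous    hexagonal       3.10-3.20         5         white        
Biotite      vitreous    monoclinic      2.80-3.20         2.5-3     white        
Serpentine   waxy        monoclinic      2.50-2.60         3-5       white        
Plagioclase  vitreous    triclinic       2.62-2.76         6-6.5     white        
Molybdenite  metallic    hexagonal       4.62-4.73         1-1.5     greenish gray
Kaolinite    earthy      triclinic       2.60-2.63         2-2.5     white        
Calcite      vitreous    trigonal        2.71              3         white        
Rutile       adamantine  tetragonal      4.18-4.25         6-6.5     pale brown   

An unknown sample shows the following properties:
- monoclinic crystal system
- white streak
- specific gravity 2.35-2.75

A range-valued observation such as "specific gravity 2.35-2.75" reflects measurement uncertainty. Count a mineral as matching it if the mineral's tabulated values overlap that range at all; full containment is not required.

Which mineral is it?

Serpentine

Monoclinic crystal system: only Staurolite, Epidote, Sphene, Biotite, Serpentine remain.
White streak: consistent with all remaining minerals.
Specific gravity 2.35-2.75: only Serpentine remains.
Serpentine is the sole remaining match.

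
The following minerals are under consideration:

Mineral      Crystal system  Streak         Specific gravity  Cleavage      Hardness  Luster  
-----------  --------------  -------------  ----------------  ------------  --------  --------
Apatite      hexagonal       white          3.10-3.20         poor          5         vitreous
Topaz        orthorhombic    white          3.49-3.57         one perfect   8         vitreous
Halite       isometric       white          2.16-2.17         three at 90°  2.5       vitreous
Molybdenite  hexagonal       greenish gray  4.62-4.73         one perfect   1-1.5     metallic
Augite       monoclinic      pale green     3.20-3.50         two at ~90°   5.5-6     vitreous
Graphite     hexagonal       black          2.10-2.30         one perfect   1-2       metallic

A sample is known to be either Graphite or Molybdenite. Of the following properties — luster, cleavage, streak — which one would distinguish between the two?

Luster: both metallic — identical.
Cleavage: both one perfect — identical.
Streak: Graphite black, Molybdenite greenish gray — distinct.
Only streak differs between Graphite and Molybdenite among the listed tests.

streak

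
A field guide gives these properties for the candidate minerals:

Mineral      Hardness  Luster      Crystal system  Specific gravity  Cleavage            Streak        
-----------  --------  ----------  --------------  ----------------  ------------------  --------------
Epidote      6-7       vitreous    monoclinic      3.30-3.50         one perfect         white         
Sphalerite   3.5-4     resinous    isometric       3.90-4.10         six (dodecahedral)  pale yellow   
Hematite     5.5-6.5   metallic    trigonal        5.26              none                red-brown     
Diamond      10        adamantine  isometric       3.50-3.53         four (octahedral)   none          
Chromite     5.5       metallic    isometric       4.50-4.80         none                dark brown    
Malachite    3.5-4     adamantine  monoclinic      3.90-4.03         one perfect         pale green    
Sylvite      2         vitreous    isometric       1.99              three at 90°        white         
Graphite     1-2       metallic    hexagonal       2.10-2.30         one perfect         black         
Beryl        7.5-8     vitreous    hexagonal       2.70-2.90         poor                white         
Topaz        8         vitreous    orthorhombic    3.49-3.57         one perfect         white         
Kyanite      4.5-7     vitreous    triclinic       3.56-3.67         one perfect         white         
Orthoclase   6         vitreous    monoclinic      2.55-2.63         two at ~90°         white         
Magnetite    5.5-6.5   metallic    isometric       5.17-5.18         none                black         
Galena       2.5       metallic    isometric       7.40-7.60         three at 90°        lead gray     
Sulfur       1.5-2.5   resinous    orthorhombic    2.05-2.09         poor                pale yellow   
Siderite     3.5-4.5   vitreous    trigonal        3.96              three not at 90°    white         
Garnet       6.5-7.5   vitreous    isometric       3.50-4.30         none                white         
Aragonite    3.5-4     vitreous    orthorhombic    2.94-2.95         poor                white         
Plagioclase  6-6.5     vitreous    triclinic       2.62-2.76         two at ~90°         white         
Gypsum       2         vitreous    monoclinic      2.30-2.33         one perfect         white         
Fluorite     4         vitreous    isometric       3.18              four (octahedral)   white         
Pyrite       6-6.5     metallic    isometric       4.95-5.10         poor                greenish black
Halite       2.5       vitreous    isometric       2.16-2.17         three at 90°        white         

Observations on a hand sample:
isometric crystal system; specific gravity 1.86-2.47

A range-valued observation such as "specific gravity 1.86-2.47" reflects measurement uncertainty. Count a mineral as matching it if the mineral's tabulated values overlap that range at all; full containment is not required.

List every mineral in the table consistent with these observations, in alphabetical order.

Isometric crystal system: narrows the field to Sphalerite, Diamond, Chromite, Sylvite, Magnetite, Galena, Garnet, Fluorite, Pyrite, Halite.
Specific gravity 1.86-2.47: Sylvite, Halite remain.
Remaining candidates: Halite, Sylvite.

Halite, Sylvite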